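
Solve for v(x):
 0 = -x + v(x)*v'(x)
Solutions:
 v(x) = -sqrt(C1 + x^2)
 v(x) = sqrt(C1 + x^2)


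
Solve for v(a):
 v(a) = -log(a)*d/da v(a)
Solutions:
 v(a) = C1*exp(-li(a))


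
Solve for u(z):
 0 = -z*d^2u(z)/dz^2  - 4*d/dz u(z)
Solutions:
 u(z) = C1 + C2/z^3


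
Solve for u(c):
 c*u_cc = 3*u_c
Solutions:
 u(c) = C1 + C2*c^4


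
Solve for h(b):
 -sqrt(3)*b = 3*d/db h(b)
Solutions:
 h(b) = C1 - sqrt(3)*b^2/6


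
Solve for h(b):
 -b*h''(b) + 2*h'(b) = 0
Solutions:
 h(b) = C1 + C2*b^3


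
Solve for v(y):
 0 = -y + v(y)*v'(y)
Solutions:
 v(y) = -sqrt(C1 + y^2)
 v(y) = sqrt(C1 + y^2)


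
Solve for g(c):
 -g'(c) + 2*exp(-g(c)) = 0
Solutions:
 g(c) = log(C1 + 2*c)


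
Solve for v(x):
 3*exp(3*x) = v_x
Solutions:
 v(x) = C1 + exp(3*x)


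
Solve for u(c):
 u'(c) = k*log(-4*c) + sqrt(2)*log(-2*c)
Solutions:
 u(c) = C1 + c*(k + sqrt(2))*log(-c) + c*(-k + 2*k*log(2) - sqrt(2) + sqrt(2)*log(2))


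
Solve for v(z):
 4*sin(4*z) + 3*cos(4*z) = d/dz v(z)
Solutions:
 v(z) = C1 + 3*sin(4*z)/4 - cos(4*z)


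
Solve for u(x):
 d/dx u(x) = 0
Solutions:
 u(x) = C1


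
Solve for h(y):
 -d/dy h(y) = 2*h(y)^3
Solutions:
 h(y) = -sqrt(2)*sqrt(-1/(C1 - 2*y))/2
 h(y) = sqrt(2)*sqrt(-1/(C1 - 2*y))/2


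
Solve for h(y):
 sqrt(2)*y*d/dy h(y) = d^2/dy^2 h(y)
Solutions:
 h(y) = C1 + C2*erfi(2^(3/4)*y/2)


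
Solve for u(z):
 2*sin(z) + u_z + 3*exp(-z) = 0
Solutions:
 u(z) = C1 + 2*cos(z) + 3*exp(-z)


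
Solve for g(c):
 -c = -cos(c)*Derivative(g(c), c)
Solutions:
 g(c) = C1 + Integral(c/cos(c), c)


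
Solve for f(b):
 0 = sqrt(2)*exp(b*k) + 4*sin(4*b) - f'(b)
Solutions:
 f(b) = C1 - cos(4*b) + sqrt(2)*exp(b*k)/k


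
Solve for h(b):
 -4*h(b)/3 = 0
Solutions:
 h(b) = 0


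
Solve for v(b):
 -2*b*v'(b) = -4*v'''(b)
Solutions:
 v(b) = C1 + Integral(C2*airyai(2^(2/3)*b/2) + C3*airybi(2^(2/3)*b/2), b)


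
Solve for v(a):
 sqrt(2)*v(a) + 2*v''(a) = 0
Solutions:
 v(a) = C1*sin(2^(3/4)*a/2) + C2*cos(2^(3/4)*a/2)


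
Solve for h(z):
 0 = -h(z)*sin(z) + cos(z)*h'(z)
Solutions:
 h(z) = C1/cos(z)


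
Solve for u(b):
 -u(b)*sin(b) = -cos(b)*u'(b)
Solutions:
 u(b) = C1/cos(b)


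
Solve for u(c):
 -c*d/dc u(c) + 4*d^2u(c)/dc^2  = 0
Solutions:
 u(c) = C1 + C2*erfi(sqrt(2)*c/4)


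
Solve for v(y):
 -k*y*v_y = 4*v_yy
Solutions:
 v(y) = Piecewise((-sqrt(2)*sqrt(pi)*C1*erf(sqrt(2)*sqrt(k)*y/4)/sqrt(k) - C2, (k > 0) | (k < 0)), (-C1*y - C2, True))


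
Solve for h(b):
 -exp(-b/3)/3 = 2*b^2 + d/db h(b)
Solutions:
 h(b) = C1 - 2*b^3/3 + exp(-b/3)


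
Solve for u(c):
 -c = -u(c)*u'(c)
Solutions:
 u(c) = -sqrt(C1 + c^2)
 u(c) = sqrt(C1 + c^2)


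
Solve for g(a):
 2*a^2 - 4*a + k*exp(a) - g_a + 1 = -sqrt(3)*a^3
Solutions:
 g(a) = C1 + sqrt(3)*a^4/4 + 2*a^3/3 - 2*a^2 + a + k*exp(a)


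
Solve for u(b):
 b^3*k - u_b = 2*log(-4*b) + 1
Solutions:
 u(b) = C1 + b^4*k/4 - 2*b*log(-b) + b*(1 - 4*log(2))


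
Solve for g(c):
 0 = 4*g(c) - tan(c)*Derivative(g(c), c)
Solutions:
 g(c) = C1*sin(c)^4


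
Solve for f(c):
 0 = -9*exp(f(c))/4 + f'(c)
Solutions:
 f(c) = log(-1/(C1 + 9*c)) + 2*log(2)


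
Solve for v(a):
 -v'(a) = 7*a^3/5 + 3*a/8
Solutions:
 v(a) = C1 - 7*a^4/20 - 3*a^2/16


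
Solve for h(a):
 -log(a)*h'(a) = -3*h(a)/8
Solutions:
 h(a) = C1*exp(3*li(a)/8)


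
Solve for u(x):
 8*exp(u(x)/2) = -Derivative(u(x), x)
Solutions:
 u(x) = 2*log(1/(C1 + 8*x)) + 2*log(2)


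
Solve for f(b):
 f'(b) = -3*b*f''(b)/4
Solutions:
 f(b) = C1 + C2/b^(1/3)


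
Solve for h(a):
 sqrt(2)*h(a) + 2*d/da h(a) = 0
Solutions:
 h(a) = C1*exp(-sqrt(2)*a/2)


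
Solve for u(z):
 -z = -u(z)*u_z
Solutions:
 u(z) = -sqrt(C1 + z^2)
 u(z) = sqrt(C1 + z^2)


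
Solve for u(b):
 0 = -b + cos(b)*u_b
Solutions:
 u(b) = C1 + Integral(b/cos(b), b)


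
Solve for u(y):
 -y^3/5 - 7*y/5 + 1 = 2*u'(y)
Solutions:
 u(y) = C1 - y^4/40 - 7*y^2/20 + y/2


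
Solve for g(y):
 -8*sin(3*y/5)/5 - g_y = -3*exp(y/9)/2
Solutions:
 g(y) = C1 + 27*exp(y/9)/2 + 8*cos(3*y/5)/3


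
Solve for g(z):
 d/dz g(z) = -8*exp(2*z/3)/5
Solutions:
 g(z) = C1 - 12*exp(2*z/3)/5


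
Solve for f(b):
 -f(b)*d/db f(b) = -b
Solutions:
 f(b) = -sqrt(C1 + b^2)
 f(b) = sqrt(C1 + b^2)


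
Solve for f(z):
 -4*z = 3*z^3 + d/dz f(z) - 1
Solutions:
 f(z) = C1 - 3*z^4/4 - 2*z^2 + z


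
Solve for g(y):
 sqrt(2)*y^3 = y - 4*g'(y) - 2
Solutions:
 g(y) = C1 - sqrt(2)*y^4/16 + y^2/8 - y/2


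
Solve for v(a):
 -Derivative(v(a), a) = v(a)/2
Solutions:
 v(a) = C1*exp(-a/2)


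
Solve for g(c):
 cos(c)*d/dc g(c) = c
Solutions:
 g(c) = C1 + Integral(c/cos(c), c)


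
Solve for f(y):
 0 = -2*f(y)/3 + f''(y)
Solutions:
 f(y) = C1*exp(-sqrt(6)*y/3) + C2*exp(sqrt(6)*y/3)


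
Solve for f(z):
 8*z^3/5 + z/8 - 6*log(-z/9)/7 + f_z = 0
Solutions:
 f(z) = C1 - 2*z^4/5 - z^2/16 + 6*z*log(-z)/7 + 6*z*(-2*log(3) - 1)/7


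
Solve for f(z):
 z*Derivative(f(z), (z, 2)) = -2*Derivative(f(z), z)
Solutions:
 f(z) = C1 + C2/z


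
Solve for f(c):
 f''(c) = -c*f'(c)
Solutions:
 f(c) = C1 + C2*erf(sqrt(2)*c/2)


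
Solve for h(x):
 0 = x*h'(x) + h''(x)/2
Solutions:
 h(x) = C1 + C2*erf(x)


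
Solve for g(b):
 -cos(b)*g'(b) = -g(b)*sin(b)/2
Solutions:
 g(b) = C1/sqrt(cos(b))


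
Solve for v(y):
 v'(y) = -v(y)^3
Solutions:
 v(y) = -sqrt(2)*sqrt(-1/(C1 - y))/2
 v(y) = sqrt(2)*sqrt(-1/(C1 - y))/2


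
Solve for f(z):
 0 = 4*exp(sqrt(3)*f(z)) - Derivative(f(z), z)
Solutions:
 f(z) = sqrt(3)*(2*log(-1/(C1 + 4*z)) - log(3))/6


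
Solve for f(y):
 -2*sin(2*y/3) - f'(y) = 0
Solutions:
 f(y) = C1 + 3*cos(2*y/3)


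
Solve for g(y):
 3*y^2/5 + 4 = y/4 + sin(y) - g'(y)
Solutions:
 g(y) = C1 - y^3/5 + y^2/8 - 4*y - cos(y)


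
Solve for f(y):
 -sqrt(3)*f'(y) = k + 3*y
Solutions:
 f(y) = C1 - sqrt(3)*k*y/3 - sqrt(3)*y^2/2


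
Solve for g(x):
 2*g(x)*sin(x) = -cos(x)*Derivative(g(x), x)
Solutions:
 g(x) = C1*cos(x)^2


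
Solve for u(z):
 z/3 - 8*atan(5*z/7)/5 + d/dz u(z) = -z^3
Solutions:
 u(z) = C1 - z^4/4 - z^2/6 + 8*z*atan(5*z/7)/5 - 28*log(25*z^2 + 49)/25


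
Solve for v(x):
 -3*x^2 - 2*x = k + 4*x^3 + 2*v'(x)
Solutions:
 v(x) = C1 - k*x/2 - x^4/2 - x^3/2 - x^2/2


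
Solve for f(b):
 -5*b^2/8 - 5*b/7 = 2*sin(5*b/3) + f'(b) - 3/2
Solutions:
 f(b) = C1 - 5*b^3/24 - 5*b^2/14 + 3*b/2 + 6*cos(5*b/3)/5


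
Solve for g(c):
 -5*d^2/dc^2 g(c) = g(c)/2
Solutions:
 g(c) = C1*sin(sqrt(10)*c/10) + C2*cos(sqrt(10)*c/10)


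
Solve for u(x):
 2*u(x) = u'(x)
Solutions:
 u(x) = C1*exp(2*x)


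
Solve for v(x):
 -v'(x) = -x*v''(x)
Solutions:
 v(x) = C1 + C2*x^2


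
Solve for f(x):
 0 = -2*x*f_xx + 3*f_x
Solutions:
 f(x) = C1 + C2*x^(5/2)


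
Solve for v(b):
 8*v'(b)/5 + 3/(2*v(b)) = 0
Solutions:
 v(b) = -sqrt(C1 - 30*b)/4
 v(b) = sqrt(C1 - 30*b)/4


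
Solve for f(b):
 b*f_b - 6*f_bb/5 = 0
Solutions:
 f(b) = C1 + C2*erfi(sqrt(15)*b/6)


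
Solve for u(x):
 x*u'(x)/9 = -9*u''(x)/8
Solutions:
 u(x) = C1 + C2*erf(2*x/9)


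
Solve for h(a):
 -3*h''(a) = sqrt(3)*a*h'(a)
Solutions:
 h(a) = C1 + C2*erf(sqrt(2)*3^(3/4)*a/6)


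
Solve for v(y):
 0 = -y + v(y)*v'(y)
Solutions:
 v(y) = -sqrt(C1 + y^2)
 v(y) = sqrt(C1 + y^2)


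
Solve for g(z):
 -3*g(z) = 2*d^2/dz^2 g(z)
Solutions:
 g(z) = C1*sin(sqrt(6)*z/2) + C2*cos(sqrt(6)*z/2)


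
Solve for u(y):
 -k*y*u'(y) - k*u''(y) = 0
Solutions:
 u(y) = C1 + C2*erf(sqrt(2)*y/2)


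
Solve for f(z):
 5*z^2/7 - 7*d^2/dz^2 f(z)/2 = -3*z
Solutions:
 f(z) = C1 + C2*z + 5*z^4/294 + z^3/7


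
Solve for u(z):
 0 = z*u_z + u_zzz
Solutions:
 u(z) = C1 + Integral(C2*airyai(-z) + C3*airybi(-z), z)


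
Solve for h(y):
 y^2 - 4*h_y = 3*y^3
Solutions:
 h(y) = C1 - 3*y^4/16 + y^3/12


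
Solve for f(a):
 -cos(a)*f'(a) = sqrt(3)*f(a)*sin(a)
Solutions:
 f(a) = C1*cos(a)^(sqrt(3))


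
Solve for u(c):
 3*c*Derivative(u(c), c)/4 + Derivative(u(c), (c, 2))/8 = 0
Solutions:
 u(c) = C1 + C2*erf(sqrt(3)*c)


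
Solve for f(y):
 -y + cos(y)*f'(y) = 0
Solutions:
 f(y) = C1 + Integral(y/cos(y), y)


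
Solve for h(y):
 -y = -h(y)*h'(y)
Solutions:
 h(y) = -sqrt(C1 + y^2)
 h(y) = sqrt(C1 + y^2)


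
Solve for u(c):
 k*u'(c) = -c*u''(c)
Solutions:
 u(c) = C1 + c^(1 - re(k))*(C2*sin(log(c)*Abs(im(k))) + C3*cos(log(c)*im(k)))


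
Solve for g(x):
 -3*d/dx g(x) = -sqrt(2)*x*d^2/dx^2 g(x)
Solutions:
 g(x) = C1 + C2*x^(1 + 3*sqrt(2)/2)


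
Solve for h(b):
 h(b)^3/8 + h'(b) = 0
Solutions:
 h(b) = -2*sqrt(-1/(C1 - b))
 h(b) = 2*sqrt(-1/(C1 - b))


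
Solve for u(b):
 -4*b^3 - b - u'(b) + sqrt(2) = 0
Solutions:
 u(b) = C1 - b^4 - b^2/2 + sqrt(2)*b


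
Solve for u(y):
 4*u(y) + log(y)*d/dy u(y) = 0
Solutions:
 u(y) = C1*exp(-4*li(y))


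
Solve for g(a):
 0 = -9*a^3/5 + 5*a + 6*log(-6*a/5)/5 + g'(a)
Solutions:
 g(a) = C1 + 9*a^4/20 - 5*a^2/2 - 6*a*log(-a)/5 + 6*a*(-log(6) + 1 + log(5))/5


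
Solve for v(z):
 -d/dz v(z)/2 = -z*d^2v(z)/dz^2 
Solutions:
 v(z) = C1 + C2*z^(3/2)


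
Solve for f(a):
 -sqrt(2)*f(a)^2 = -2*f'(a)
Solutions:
 f(a) = -2/(C1 + sqrt(2)*a)


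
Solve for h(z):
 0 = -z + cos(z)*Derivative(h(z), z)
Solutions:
 h(z) = C1 + Integral(z/cos(z), z)


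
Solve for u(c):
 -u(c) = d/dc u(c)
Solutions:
 u(c) = C1*exp(-c)


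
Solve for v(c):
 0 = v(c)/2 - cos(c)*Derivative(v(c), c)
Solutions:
 v(c) = C1*(sin(c) + 1)^(1/4)/(sin(c) - 1)^(1/4)


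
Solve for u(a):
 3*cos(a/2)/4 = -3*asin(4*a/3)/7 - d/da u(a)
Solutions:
 u(a) = C1 - 3*a*asin(4*a/3)/7 - 3*sqrt(9 - 16*a^2)/28 - 3*sin(a/2)/2


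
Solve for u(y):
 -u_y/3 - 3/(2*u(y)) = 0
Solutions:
 u(y) = -sqrt(C1 - 9*y)
 u(y) = sqrt(C1 - 9*y)


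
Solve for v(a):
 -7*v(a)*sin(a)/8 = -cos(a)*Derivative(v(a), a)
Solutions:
 v(a) = C1/cos(a)^(7/8)


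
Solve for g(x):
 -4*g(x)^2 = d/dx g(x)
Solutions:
 g(x) = 1/(C1 + 4*x)


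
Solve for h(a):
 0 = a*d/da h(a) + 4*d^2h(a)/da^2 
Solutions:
 h(a) = C1 + C2*erf(sqrt(2)*a/4)


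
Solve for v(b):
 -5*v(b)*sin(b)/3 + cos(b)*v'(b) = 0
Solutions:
 v(b) = C1/cos(b)^(5/3)


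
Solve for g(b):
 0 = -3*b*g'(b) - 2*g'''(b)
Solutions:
 g(b) = C1 + Integral(C2*airyai(-2^(2/3)*3^(1/3)*b/2) + C3*airybi(-2^(2/3)*3^(1/3)*b/2), b)


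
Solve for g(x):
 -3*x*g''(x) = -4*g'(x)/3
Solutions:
 g(x) = C1 + C2*x^(13/9)


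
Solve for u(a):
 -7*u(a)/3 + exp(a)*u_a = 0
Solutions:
 u(a) = C1*exp(-7*exp(-a)/3)


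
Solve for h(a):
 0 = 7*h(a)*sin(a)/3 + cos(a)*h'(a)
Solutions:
 h(a) = C1*cos(a)^(7/3)


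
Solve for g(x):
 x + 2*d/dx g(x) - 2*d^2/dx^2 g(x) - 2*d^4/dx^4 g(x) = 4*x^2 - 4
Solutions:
 g(x) = C1 + C2*exp(-x*(-2*18^(1/3)/(9 + sqrt(93))^(1/3) + 12^(1/3)*(9 + sqrt(93))^(1/3))/12)*sin(2^(1/3)*3^(1/6)*x*(6/(9 + sqrt(93))^(1/3) + 2^(1/3)*3^(2/3)*(9 + sqrt(93))^(1/3))/12) + C3*exp(-x*(-2*18^(1/3)/(9 + sqrt(93))^(1/3) + 12^(1/3)*(9 + sqrt(93))^(1/3))/12)*cos(2^(1/3)*3^(1/6)*x*(6/(9 + sqrt(93))^(1/3) + 2^(1/3)*3^(2/3)*(9 + sqrt(93))^(1/3))/12) + C4*exp(x*(-2*18^(1/3)/(9 + sqrt(93))^(1/3) + 12^(1/3)*(9 + sqrt(93))^(1/3))/6) + 2*x^3/3 + 7*x^2/4 + 3*x/2


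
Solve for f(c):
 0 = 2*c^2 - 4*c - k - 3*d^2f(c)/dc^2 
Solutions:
 f(c) = C1 + C2*c + c^4/18 - 2*c^3/9 - c^2*k/6


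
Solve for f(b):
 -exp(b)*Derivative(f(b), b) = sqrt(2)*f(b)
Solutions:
 f(b) = C1*exp(sqrt(2)*exp(-b))


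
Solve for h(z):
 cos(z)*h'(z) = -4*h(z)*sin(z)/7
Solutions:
 h(z) = C1*cos(z)^(4/7)


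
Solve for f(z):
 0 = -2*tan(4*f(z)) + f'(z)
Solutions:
 f(z) = -asin(C1*exp(8*z))/4 + pi/4
 f(z) = asin(C1*exp(8*z))/4


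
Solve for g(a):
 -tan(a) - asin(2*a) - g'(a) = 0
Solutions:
 g(a) = C1 - a*asin(2*a) - sqrt(1 - 4*a^2)/2 + log(cos(a))


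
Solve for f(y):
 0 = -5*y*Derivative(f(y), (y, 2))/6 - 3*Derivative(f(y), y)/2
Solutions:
 f(y) = C1 + C2/y^(4/5)


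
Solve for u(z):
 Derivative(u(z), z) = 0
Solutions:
 u(z) = C1


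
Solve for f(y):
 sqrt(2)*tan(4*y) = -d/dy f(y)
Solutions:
 f(y) = C1 + sqrt(2)*log(cos(4*y))/4


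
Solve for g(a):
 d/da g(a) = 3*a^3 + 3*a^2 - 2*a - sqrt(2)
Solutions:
 g(a) = C1 + 3*a^4/4 + a^3 - a^2 - sqrt(2)*a


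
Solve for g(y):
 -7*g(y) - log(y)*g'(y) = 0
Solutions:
 g(y) = C1*exp(-7*li(y))


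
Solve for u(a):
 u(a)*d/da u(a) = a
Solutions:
 u(a) = -sqrt(C1 + a^2)
 u(a) = sqrt(C1 + a^2)


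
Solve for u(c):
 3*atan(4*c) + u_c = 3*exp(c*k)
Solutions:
 u(c) = C1 - 3*c*atan(4*c) + 3*Piecewise((exp(c*k)/k, Ne(k, 0)), (c, True)) + 3*log(16*c^2 + 1)/8


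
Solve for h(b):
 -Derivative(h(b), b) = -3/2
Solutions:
 h(b) = C1 + 3*b/2


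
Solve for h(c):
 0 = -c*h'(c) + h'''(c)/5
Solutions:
 h(c) = C1 + Integral(C2*airyai(5^(1/3)*c) + C3*airybi(5^(1/3)*c), c)


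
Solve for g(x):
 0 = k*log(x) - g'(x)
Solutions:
 g(x) = C1 + k*x*log(x) - k*x


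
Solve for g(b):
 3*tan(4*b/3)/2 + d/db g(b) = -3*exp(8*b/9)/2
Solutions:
 g(b) = C1 - 27*exp(8*b/9)/16 + 9*log(cos(4*b/3))/8


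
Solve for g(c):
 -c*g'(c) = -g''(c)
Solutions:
 g(c) = C1 + C2*erfi(sqrt(2)*c/2)


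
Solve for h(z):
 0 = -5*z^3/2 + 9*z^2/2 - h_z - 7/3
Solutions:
 h(z) = C1 - 5*z^4/8 + 3*z^3/2 - 7*z/3


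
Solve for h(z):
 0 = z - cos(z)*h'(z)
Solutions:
 h(z) = C1 + Integral(z/cos(z), z)


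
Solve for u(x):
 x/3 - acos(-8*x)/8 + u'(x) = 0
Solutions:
 u(x) = C1 - x^2/6 + x*acos(-8*x)/8 + sqrt(1 - 64*x^2)/64


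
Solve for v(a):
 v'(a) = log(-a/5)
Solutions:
 v(a) = C1 + a*log(-a) + a*(-log(5) - 1)


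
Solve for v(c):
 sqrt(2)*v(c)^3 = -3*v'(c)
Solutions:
 v(c) = -sqrt(6)*sqrt(-1/(C1 - sqrt(2)*c))/2
 v(c) = sqrt(6)*sqrt(-1/(C1 - sqrt(2)*c))/2


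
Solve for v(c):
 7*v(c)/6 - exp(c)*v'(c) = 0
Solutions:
 v(c) = C1*exp(-7*exp(-c)/6)


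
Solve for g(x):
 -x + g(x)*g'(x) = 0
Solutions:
 g(x) = -sqrt(C1 + x^2)
 g(x) = sqrt(C1 + x^2)


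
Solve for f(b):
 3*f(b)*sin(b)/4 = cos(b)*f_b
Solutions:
 f(b) = C1/cos(b)^(3/4)


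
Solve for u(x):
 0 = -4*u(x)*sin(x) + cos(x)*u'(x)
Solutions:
 u(x) = C1/cos(x)^4


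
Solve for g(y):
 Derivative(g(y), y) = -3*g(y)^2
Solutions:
 g(y) = 1/(C1 + 3*y)


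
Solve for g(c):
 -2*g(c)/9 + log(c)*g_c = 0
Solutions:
 g(c) = C1*exp(2*li(c)/9)


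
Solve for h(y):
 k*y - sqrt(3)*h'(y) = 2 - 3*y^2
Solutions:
 h(y) = C1 + sqrt(3)*k*y^2/6 + sqrt(3)*y^3/3 - 2*sqrt(3)*y/3


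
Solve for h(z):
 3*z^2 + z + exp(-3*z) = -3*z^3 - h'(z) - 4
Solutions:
 h(z) = C1 - 3*z^4/4 - z^3 - z^2/2 - 4*z + exp(-3*z)/3


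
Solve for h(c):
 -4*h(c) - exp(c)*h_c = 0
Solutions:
 h(c) = C1*exp(4*exp(-c))


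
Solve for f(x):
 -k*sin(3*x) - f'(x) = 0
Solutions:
 f(x) = C1 + k*cos(3*x)/3


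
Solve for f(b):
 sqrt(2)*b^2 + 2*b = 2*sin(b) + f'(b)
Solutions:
 f(b) = C1 + sqrt(2)*b^3/3 + b^2 + 2*cos(b)


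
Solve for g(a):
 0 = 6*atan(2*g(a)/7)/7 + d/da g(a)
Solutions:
 Integral(1/atan(2*_y/7), (_y, g(a))) = C1 - 6*a/7


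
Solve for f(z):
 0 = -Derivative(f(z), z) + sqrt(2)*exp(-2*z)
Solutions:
 f(z) = C1 - sqrt(2)*exp(-2*z)/2


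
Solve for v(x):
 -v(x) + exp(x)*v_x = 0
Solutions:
 v(x) = C1*exp(-exp(-x))


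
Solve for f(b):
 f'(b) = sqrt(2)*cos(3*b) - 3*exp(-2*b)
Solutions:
 f(b) = C1 + sqrt(2)*sin(3*b)/3 + 3*exp(-2*b)/2


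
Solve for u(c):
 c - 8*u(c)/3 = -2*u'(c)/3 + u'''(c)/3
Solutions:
 u(c) = C1*exp(6^(1/3)*c*(6^(1/3)/(sqrt(318) + 18)^(1/3) + (sqrt(318) + 18)^(1/3))/6)*sin(2^(1/3)*3^(1/6)*c*(-3^(2/3)*(sqrt(318) + 18)^(1/3) + 3*2^(1/3)/(sqrt(318) + 18)^(1/3))/6) + C2*exp(6^(1/3)*c*(6^(1/3)/(sqrt(318) + 18)^(1/3) + (sqrt(318) + 18)^(1/3))/6)*cos(2^(1/3)*3^(1/6)*c*(-3^(2/3)*(sqrt(318) + 18)^(1/3) + 3*2^(1/3)/(sqrt(318) + 18)^(1/3))/6) + C3*exp(-6^(1/3)*c*(6^(1/3)/(sqrt(318) + 18)^(1/3) + (sqrt(318) + 18)^(1/3))/3) + 3*c/8 + 3/32


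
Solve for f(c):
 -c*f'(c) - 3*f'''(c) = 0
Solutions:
 f(c) = C1 + Integral(C2*airyai(-3^(2/3)*c/3) + C3*airybi(-3^(2/3)*c/3), c)


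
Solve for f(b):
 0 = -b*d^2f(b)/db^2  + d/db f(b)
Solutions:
 f(b) = C1 + C2*b^2


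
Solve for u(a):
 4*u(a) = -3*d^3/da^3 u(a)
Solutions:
 u(a) = C3*exp(-6^(2/3)*a/3) + (C1*sin(2^(2/3)*3^(1/6)*a/2) + C2*cos(2^(2/3)*3^(1/6)*a/2))*exp(6^(2/3)*a/6)


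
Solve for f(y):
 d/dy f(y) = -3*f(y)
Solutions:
 f(y) = C1*exp(-3*y)


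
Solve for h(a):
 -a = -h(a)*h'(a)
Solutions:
 h(a) = -sqrt(C1 + a^2)
 h(a) = sqrt(C1 + a^2)


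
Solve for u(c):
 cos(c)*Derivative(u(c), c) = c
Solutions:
 u(c) = C1 + Integral(c/cos(c), c)


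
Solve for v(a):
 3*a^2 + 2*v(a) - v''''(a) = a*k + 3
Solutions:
 v(a) = C1*exp(-2^(1/4)*a) + C2*exp(2^(1/4)*a) + C3*sin(2^(1/4)*a) + C4*cos(2^(1/4)*a) - 3*a^2/2 + a*k/2 + 3/2


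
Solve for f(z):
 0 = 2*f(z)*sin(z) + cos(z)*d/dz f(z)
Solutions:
 f(z) = C1*cos(z)^2


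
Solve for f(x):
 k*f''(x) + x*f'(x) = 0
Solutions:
 f(x) = C1 + C2*sqrt(k)*erf(sqrt(2)*x*sqrt(1/k)/2)


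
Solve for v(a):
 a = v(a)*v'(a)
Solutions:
 v(a) = -sqrt(C1 + a^2)
 v(a) = sqrt(C1 + a^2)


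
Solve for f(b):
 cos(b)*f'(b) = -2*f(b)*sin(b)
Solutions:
 f(b) = C1*cos(b)^2


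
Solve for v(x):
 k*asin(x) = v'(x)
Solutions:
 v(x) = C1 + k*(x*asin(x) + sqrt(1 - x^2))


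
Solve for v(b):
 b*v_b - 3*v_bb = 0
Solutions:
 v(b) = C1 + C2*erfi(sqrt(6)*b/6)


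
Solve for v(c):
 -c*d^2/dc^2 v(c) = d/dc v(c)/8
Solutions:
 v(c) = C1 + C2*c^(7/8)


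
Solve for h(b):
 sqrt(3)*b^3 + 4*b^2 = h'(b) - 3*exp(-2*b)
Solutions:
 h(b) = C1 + sqrt(3)*b^4/4 + 4*b^3/3 - 3*exp(-2*b)/2


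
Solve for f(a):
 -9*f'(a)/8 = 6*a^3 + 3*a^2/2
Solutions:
 f(a) = C1 - 4*a^4/3 - 4*a^3/9


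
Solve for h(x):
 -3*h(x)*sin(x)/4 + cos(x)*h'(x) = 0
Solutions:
 h(x) = C1/cos(x)^(3/4)


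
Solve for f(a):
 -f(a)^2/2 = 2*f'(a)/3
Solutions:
 f(a) = 4/(C1 + 3*a)


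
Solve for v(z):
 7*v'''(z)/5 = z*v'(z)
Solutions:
 v(z) = C1 + Integral(C2*airyai(5^(1/3)*7^(2/3)*z/7) + C3*airybi(5^(1/3)*7^(2/3)*z/7), z)


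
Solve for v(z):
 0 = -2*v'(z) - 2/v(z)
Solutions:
 v(z) = -sqrt(C1 - 2*z)
 v(z) = sqrt(C1 - 2*z)


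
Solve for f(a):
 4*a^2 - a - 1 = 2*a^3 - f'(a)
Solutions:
 f(a) = C1 + a^4/2 - 4*a^3/3 + a^2/2 + a


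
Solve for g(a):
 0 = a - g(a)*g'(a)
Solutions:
 g(a) = -sqrt(C1 + a^2)
 g(a) = sqrt(C1 + a^2)


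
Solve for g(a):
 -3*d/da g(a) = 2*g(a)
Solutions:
 g(a) = C1*exp(-2*a/3)


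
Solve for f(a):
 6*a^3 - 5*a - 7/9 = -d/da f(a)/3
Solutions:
 f(a) = C1 - 9*a^4/2 + 15*a^2/2 + 7*a/3


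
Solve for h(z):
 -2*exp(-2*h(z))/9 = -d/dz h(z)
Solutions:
 h(z) = log(-sqrt(C1 + 4*z)) - log(3)
 h(z) = log(C1 + 4*z)/2 - log(3)


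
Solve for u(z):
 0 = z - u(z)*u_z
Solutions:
 u(z) = -sqrt(C1 + z^2)
 u(z) = sqrt(C1 + z^2)


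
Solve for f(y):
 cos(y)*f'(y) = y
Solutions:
 f(y) = C1 + Integral(y/cos(y), y)


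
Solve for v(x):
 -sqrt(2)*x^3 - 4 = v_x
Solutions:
 v(x) = C1 - sqrt(2)*x^4/4 - 4*x


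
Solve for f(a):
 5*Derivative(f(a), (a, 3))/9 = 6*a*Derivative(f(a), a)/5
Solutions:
 f(a) = C1 + Integral(C2*airyai(3*10^(1/3)*a/5) + C3*airybi(3*10^(1/3)*a/5), a)


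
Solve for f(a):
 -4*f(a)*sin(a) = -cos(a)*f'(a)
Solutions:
 f(a) = C1/cos(a)^4


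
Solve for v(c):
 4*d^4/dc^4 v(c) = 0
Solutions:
 v(c) = C1 + C2*c + C3*c^2 + C4*c^3


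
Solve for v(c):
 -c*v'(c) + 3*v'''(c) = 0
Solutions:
 v(c) = C1 + Integral(C2*airyai(3^(2/3)*c/3) + C3*airybi(3^(2/3)*c/3), c)


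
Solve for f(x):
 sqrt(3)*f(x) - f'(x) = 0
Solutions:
 f(x) = C1*exp(sqrt(3)*x)


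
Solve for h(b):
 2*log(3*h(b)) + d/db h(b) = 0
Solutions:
 Integral(1/(log(_y) + log(3)), (_y, h(b)))/2 = C1 - b


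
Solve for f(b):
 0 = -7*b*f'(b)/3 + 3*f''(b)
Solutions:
 f(b) = C1 + C2*erfi(sqrt(14)*b/6)


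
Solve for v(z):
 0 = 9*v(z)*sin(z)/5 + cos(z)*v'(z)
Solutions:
 v(z) = C1*cos(z)^(9/5)


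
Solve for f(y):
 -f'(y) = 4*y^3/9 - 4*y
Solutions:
 f(y) = C1 - y^4/9 + 2*y^2


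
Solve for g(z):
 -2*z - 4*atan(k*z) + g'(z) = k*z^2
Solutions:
 g(z) = C1 + k*z^3/3 + z^2 + 4*Piecewise((z*atan(k*z) - log(k^2*z^2 + 1)/(2*k), Ne(k, 0)), (0, True))


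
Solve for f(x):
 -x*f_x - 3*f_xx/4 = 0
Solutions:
 f(x) = C1 + C2*erf(sqrt(6)*x/3)


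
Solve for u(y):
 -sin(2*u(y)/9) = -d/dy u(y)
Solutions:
 -y + 9*log(cos(2*u(y)/9) - 1)/4 - 9*log(cos(2*u(y)/9) + 1)/4 = C1


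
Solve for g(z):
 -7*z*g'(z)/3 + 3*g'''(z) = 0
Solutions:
 g(z) = C1 + Integral(C2*airyai(21^(1/3)*z/3) + C3*airybi(21^(1/3)*z/3), z)


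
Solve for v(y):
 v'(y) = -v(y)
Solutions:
 v(y) = C1*exp(-y)


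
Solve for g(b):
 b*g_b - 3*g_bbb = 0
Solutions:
 g(b) = C1 + Integral(C2*airyai(3^(2/3)*b/3) + C3*airybi(3^(2/3)*b/3), b)


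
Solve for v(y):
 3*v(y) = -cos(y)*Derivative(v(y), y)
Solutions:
 v(y) = C1*(sin(y) - 1)^(3/2)/(sin(y) + 1)^(3/2)


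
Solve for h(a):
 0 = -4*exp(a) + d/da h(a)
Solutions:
 h(a) = C1 + 4*exp(a)


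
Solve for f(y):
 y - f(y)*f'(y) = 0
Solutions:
 f(y) = -sqrt(C1 + y^2)
 f(y) = sqrt(C1 + y^2)


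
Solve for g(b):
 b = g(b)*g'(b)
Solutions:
 g(b) = -sqrt(C1 + b^2)
 g(b) = sqrt(C1 + b^2)


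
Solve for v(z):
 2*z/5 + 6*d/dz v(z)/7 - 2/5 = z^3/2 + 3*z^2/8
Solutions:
 v(z) = C1 + 7*z^4/48 + 7*z^3/48 - 7*z^2/30 + 7*z/15


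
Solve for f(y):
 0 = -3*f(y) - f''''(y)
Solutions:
 f(y) = (C1*sin(sqrt(2)*3^(1/4)*y/2) + C2*cos(sqrt(2)*3^(1/4)*y/2))*exp(-sqrt(2)*3^(1/4)*y/2) + (C3*sin(sqrt(2)*3^(1/4)*y/2) + C4*cos(sqrt(2)*3^(1/4)*y/2))*exp(sqrt(2)*3^(1/4)*y/2)


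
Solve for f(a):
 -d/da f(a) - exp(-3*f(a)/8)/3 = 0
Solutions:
 f(a) = 8*log(C1 - a/8)/3
 f(a) = 8*log((-1 - sqrt(3)*I)*(C1 - a)^(1/3)/4)
 f(a) = 8*log((-1 + sqrt(3)*I)*(C1 - a)^(1/3)/4)


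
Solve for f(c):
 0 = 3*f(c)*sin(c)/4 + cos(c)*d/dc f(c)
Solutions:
 f(c) = C1*cos(c)^(3/4)


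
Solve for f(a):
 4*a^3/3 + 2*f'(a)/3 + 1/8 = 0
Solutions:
 f(a) = C1 - a^4/2 - 3*a/16


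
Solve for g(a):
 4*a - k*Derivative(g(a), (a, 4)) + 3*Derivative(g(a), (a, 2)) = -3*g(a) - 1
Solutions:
 g(a) = C1*exp(-sqrt(2)*a*sqrt((-sqrt(3)*sqrt(4*k + 3) + 3)/k)/2) + C2*exp(sqrt(2)*a*sqrt((-sqrt(3)*sqrt(4*k + 3) + 3)/k)/2) + C3*exp(-sqrt(2)*a*sqrt((sqrt(3)*sqrt(4*k + 3) + 3)/k)/2) + C4*exp(sqrt(2)*a*sqrt((sqrt(3)*sqrt(4*k + 3) + 3)/k)/2) - 4*a/3 - 1/3


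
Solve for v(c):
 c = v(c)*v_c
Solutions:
 v(c) = -sqrt(C1 + c^2)
 v(c) = sqrt(C1 + c^2)


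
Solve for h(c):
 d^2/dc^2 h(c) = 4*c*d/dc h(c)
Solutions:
 h(c) = C1 + C2*erfi(sqrt(2)*c)


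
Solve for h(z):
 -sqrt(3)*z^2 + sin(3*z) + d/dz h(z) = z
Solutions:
 h(z) = C1 + sqrt(3)*z^3/3 + z^2/2 + cos(3*z)/3


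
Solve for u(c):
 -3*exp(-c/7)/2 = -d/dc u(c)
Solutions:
 u(c) = C1 - 21*exp(-c/7)/2


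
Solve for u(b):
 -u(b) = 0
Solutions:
 u(b) = 0


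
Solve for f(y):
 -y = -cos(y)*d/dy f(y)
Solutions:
 f(y) = C1 + Integral(y/cos(y), y)


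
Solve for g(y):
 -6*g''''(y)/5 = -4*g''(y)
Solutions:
 g(y) = C1 + C2*y + C3*exp(-sqrt(30)*y/3) + C4*exp(sqrt(30)*y/3)


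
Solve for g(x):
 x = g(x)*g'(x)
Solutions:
 g(x) = -sqrt(C1 + x^2)
 g(x) = sqrt(C1 + x^2)


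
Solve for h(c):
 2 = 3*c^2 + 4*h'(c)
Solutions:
 h(c) = C1 - c^3/4 + c/2


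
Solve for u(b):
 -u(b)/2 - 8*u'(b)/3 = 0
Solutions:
 u(b) = C1*exp(-3*b/16)


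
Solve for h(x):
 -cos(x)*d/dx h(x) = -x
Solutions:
 h(x) = C1 + Integral(x/cos(x), x)


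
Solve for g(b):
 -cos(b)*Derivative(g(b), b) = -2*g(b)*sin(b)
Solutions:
 g(b) = C1/cos(b)^2


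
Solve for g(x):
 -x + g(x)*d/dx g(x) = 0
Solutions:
 g(x) = -sqrt(C1 + x^2)
 g(x) = sqrt(C1 + x^2)


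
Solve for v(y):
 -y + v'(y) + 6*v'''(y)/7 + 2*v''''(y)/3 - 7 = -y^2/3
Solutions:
 v(y) = C1 + C2*exp(y*(-12 + 6*6^(2/3)/(7*sqrt(2905) + 379)^(1/3) + 6^(1/3)*(7*sqrt(2905) + 379)^(1/3))/28)*sin(2^(1/3)*3^(1/6)*y*(-3^(2/3)*(7*sqrt(2905) + 379)^(1/3) + 18*2^(1/3)/(7*sqrt(2905) + 379)^(1/3))/28) + C3*exp(y*(-12 + 6*6^(2/3)/(7*sqrt(2905) + 379)^(1/3) + 6^(1/3)*(7*sqrt(2905) + 379)^(1/3))/28)*cos(2^(1/3)*3^(1/6)*y*(-3^(2/3)*(7*sqrt(2905) + 379)^(1/3) + 18*2^(1/3)/(7*sqrt(2905) + 379)^(1/3))/28) + C4*exp(-y*(6*6^(2/3)/(7*sqrt(2905) + 379)^(1/3) + 6 + 6^(1/3)*(7*sqrt(2905) + 379)^(1/3))/14) - y^3/9 + y^2/2 + 53*y/7


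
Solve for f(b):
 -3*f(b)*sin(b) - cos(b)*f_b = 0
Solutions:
 f(b) = C1*cos(b)^3


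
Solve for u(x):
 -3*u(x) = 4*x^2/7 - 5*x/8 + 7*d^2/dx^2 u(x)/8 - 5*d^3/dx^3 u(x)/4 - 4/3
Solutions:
 u(x) = C1*exp(x*(-(180*sqrt(33086) + 32743)^(1/3) - 49/(180*sqrt(33086) + 32743)^(1/3) + 14)/60)*sin(sqrt(3)*x*(-(180*sqrt(33086) + 32743)^(1/3) + 49/(180*sqrt(33086) + 32743)^(1/3))/60) + C2*exp(x*(-(180*sqrt(33086) + 32743)^(1/3) - 49/(180*sqrt(33086) + 32743)^(1/3) + 14)/60)*cos(sqrt(3)*x*(-(180*sqrt(33086) + 32743)^(1/3) + 49/(180*sqrt(33086) + 32743)^(1/3))/60) + C3*exp(x*(49/(180*sqrt(33086) + 32743)^(1/3) + 7 + (180*sqrt(33086) + 32743)^(1/3))/30) - 4*x^2/21 + 5*x/24 + 5/9


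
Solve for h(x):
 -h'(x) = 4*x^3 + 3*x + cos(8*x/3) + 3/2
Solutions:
 h(x) = C1 - x^4 - 3*x^2/2 - 3*x/2 - 3*sin(8*x/3)/8


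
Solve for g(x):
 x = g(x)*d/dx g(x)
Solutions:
 g(x) = -sqrt(C1 + x^2)
 g(x) = sqrt(C1 + x^2)


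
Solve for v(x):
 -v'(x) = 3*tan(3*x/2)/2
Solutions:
 v(x) = C1 + log(cos(3*x/2))


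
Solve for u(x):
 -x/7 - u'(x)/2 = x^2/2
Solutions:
 u(x) = C1 - x^3/3 - x^2/7


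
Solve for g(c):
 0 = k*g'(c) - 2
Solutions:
 g(c) = C1 + 2*c/k


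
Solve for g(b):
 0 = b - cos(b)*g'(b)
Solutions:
 g(b) = C1 + Integral(b/cos(b), b)


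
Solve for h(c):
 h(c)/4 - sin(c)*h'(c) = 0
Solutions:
 h(c) = C1*(cos(c) - 1)^(1/8)/(cos(c) + 1)^(1/8)


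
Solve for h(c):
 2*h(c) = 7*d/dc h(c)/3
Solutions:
 h(c) = C1*exp(6*c/7)


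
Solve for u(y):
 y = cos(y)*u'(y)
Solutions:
 u(y) = C1 + Integral(y/cos(y), y)


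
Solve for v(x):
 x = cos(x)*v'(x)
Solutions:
 v(x) = C1 + Integral(x/cos(x), x)


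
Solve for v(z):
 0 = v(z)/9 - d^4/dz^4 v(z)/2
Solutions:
 v(z) = C1*exp(-2^(1/4)*sqrt(3)*z/3) + C2*exp(2^(1/4)*sqrt(3)*z/3) + C3*sin(2^(1/4)*sqrt(3)*z/3) + C4*cos(2^(1/4)*sqrt(3)*z/3)


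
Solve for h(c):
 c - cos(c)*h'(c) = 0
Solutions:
 h(c) = C1 + Integral(c/cos(c), c)


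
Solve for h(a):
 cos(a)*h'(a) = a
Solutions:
 h(a) = C1 + Integral(a/cos(a), a)


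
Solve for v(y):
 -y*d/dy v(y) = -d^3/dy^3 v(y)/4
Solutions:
 v(y) = C1 + Integral(C2*airyai(2^(2/3)*y) + C3*airybi(2^(2/3)*y), y)


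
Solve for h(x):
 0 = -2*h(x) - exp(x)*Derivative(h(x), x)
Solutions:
 h(x) = C1*exp(2*exp(-x))


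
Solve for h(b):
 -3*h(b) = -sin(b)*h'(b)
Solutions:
 h(b) = C1*(cos(b) - 1)^(3/2)/(cos(b) + 1)^(3/2)


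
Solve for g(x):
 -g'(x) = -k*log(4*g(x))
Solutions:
 Integral(1/(log(_y) + 2*log(2)), (_y, g(x))) = C1 + k*x


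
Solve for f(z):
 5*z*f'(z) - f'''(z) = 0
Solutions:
 f(z) = C1 + Integral(C2*airyai(5^(1/3)*z) + C3*airybi(5^(1/3)*z), z)


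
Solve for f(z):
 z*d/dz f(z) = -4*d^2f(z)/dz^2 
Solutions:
 f(z) = C1 + C2*erf(sqrt(2)*z/4)


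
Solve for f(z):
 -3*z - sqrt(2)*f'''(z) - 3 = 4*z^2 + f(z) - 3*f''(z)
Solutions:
 f(z) = -4*z^2 - 3*z + (C1 + C2/sqrt(exp(sqrt(6)*z)) + C3*sqrt(exp(sqrt(6)*z)))*exp(sqrt(2)*z/2) - 27


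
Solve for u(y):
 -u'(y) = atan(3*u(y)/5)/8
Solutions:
 Integral(1/atan(3*_y/5), (_y, u(y))) = C1 - y/8


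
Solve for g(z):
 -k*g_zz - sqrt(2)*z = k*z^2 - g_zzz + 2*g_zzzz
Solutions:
 g(z) = C1 + C2*z + C3*exp(z*(1 - sqrt(1 - 8*k))/4) + C4*exp(z*(sqrt(1 - 8*k) + 1)/4) - z^4/12 + z^3*(-2 - sqrt(2))/(6*k) + z^2*(2 - 1/k - sqrt(2)/(2*k))/k


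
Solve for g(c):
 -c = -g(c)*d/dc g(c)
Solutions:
 g(c) = -sqrt(C1 + c^2)
 g(c) = sqrt(C1 + c^2)


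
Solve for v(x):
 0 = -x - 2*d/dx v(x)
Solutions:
 v(x) = C1 - x^2/4


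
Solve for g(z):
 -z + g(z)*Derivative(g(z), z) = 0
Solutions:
 g(z) = -sqrt(C1 + z^2)
 g(z) = sqrt(C1 + z^2)


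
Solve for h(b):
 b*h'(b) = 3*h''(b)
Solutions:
 h(b) = C1 + C2*erfi(sqrt(6)*b/6)


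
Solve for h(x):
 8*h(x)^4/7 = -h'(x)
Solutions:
 h(x) = 7^(1/3)*(1/(C1 + 24*x))^(1/3)
 h(x) = 7^(1/3)*(-3^(2/3) - 3*3^(1/6)*I)*(1/(C1 + 8*x))^(1/3)/6
 h(x) = 7^(1/3)*(-3^(2/3) + 3*3^(1/6)*I)*(1/(C1 + 8*x))^(1/3)/6


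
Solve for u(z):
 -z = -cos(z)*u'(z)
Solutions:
 u(z) = C1 + Integral(z/cos(z), z)


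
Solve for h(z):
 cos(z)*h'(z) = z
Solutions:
 h(z) = C1 + Integral(z/cos(z), z)


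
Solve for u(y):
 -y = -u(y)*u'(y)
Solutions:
 u(y) = -sqrt(C1 + y^2)
 u(y) = sqrt(C1 + y^2)


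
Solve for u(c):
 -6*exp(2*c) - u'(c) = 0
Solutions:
 u(c) = C1 - 3*exp(2*c)


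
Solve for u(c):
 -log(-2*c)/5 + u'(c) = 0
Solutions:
 u(c) = C1 + c*log(-c)/5 + c*(-1 + log(2))/5


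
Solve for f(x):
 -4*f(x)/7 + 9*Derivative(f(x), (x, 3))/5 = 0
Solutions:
 f(x) = C3*exp(2940^(1/3)*x/21) + (C1*sin(3^(5/6)*980^(1/3)*x/42) + C2*cos(3^(5/6)*980^(1/3)*x/42))*exp(-2940^(1/3)*x/42)


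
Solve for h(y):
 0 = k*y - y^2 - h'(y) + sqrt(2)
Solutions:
 h(y) = C1 + k*y^2/2 - y^3/3 + sqrt(2)*y


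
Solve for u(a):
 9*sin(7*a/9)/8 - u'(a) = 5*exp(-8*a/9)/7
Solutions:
 u(a) = C1 - 81*cos(7*a/9)/56 + 45*exp(-8*a/9)/56


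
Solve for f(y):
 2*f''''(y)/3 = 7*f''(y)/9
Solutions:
 f(y) = C1 + C2*y + C3*exp(-sqrt(42)*y/6) + C4*exp(sqrt(42)*y/6)


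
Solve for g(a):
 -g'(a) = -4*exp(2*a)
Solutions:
 g(a) = C1 + 2*exp(2*a)


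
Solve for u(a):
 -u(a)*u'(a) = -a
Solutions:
 u(a) = -sqrt(C1 + a^2)
 u(a) = sqrt(C1 + a^2)


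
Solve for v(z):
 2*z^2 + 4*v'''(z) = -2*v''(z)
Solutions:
 v(z) = C1 + C2*z + C3*exp(-z/2) - z^4/12 + 2*z^3/3 - 4*z^2


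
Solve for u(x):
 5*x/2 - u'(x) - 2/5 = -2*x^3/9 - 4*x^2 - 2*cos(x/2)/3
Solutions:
 u(x) = C1 + x^4/18 + 4*x^3/3 + 5*x^2/4 - 2*x/5 + 4*sin(x/2)/3


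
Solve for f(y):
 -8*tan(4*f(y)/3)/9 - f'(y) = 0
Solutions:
 f(y) = -3*asin(C1*exp(-32*y/27))/4 + 3*pi/4
 f(y) = 3*asin(C1*exp(-32*y/27))/4


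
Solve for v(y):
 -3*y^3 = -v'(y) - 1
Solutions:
 v(y) = C1 + 3*y^4/4 - y


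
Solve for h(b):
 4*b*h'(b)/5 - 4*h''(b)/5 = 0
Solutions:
 h(b) = C1 + C2*erfi(sqrt(2)*b/2)


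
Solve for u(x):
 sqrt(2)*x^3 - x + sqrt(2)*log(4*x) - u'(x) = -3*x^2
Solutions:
 u(x) = C1 + sqrt(2)*x^4/4 + x^3 - x^2/2 + sqrt(2)*x*log(x) - sqrt(2)*x + 2*sqrt(2)*x*log(2)


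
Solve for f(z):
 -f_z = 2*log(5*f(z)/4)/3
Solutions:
 -3*Integral(1/(-log(_y) - log(5) + 2*log(2)), (_y, f(z)))/2 = C1 - z


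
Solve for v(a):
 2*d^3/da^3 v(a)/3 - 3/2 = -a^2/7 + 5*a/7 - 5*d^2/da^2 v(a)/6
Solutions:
 v(a) = C1 + C2*a + C3*exp(-5*a/4) - a^4/70 + 33*a^3/175 + 783*a^2/1750


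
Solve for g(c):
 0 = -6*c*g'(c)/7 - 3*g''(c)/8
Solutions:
 g(c) = C1 + C2*erf(2*sqrt(14)*c/7)


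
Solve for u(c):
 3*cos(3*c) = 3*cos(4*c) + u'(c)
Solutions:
 u(c) = C1 + sin(3*c) - 3*sin(4*c)/4


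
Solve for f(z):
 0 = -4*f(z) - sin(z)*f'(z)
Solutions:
 f(z) = C1*(cos(z)^2 + 2*cos(z) + 1)/(cos(z)^2 - 2*cos(z) + 1)


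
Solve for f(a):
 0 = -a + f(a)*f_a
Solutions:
 f(a) = -sqrt(C1 + a^2)
 f(a) = sqrt(C1 + a^2)


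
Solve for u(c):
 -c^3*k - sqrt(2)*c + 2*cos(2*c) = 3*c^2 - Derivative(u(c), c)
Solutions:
 u(c) = C1 + c^4*k/4 + c^3 + sqrt(2)*c^2/2 - sin(2*c)


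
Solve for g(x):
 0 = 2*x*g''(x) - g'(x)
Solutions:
 g(x) = C1 + C2*x^(3/2)


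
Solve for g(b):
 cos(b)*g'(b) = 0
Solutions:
 g(b) = C1


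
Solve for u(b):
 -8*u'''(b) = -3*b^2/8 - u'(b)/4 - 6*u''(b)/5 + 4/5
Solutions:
 u(b) = C1 + C2*exp(b*(3 - sqrt(59))/40) + C3*exp(b*(3 + sqrt(59))/40) - b^3/2 + 36*b^2/5 - 4048*b/25


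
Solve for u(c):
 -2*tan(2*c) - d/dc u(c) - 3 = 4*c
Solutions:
 u(c) = C1 - 2*c^2 - 3*c + log(cos(2*c))


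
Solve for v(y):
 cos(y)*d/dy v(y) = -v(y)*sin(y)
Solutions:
 v(y) = C1*cos(y)


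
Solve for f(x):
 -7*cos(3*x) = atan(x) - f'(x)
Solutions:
 f(x) = C1 + x*atan(x) - log(x^2 + 1)/2 + 7*sin(3*x)/3


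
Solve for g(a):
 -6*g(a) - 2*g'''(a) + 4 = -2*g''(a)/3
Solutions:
 g(a) = C1*exp(a*(2*2^(1/3)/(27*sqrt(6549) + 2185)^(1/3) + 4 + 2^(2/3)*(27*sqrt(6549) + 2185)^(1/3))/36)*sin(2^(1/3)*sqrt(3)*a*(-2^(1/3)*(27*sqrt(6549) + 2185)^(1/3) + 2/(27*sqrt(6549) + 2185)^(1/3))/36) + C2*exp(a*(2*2^(1/3)/(27*sqrt(6549) + 2185)^(1/3) + 4 + 2^(2/3)*(27*sqrt(6549) + 2185)^(1/3))/36)*cos(2^(1/3)*sqrt(3)*a*(-2^(1/3)*(27*sqrt(6549) + 2185)^(1/3) + 2/(27*sqrt(6549) + 2185)^(1/3))/36) + C3*exp(a*(-2^(2/3)*(27*sqrt(6549) + 2185)^(1/3) - 2*2^(1/3)/(27*sqrt(6549) + 2185)^(1/3) + 2)/18) + 2/3


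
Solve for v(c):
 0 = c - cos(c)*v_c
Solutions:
 v(c) = C1 + Integral(c/cos(c), c)


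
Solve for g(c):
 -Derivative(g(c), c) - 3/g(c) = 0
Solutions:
 g(c) = -sqrt(C1 - 6*c)
 g(c) = sqrt(C1 - 6*c)


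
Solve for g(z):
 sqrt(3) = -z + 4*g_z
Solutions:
 g(z) = C1 + z^2/8 + sqrt(3)*z/4


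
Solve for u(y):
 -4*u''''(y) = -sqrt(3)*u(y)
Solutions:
 u(y) = C1*exp(-sqrt(2)*3^(1/8)*y/2) + C2*exp(sqrt(2)*3^(1/8)*y/2) + C3*sin(sqrt(2)*3^(1/8)*y/2) + C4*cos(sqrt(2)*3^(1/8)*y/2)


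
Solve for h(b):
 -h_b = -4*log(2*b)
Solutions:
 h(b) = C1 + 4*b*log(b) - 4*b + b*log(16)


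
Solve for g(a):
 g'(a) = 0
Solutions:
 g(a) = C1


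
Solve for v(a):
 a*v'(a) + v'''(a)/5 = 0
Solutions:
 v(a) = C1 + Integral(C2*airyai(-5^(1/3)*a) + C3*airybi(-5^(1/3)*a), a)


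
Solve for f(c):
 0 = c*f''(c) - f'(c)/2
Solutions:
 f(c) = C1 + C2*c^(3/2)


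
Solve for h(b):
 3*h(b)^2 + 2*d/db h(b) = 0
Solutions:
 h(b) = 2/(C1 + 3*b)


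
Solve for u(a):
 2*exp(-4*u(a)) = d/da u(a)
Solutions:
 u(a) = log(-I*(C1 + 8*a)^(1/4))
 u(a) = log(I*(C1 + 8*a)^(1/4))
 u(a) = log(-(C1 + 8*a)^(1/4))
 u(a) = log(C1 + 8*a)/4


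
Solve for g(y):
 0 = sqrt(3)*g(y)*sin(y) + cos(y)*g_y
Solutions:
 g(y) = C1*cos(y)^(sqrt(3))


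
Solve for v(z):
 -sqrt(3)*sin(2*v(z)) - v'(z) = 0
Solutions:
 v(z) = pi - acos((-C1 - exp(4*sqrt(3)*z))/(C1 - exp(4*sqrt(3)*z)))/2
 v(z) = acos((-C1 - exp(4*sqrt(3)*z))/(C1 - exp(4*sqrt(3)*z)))/2


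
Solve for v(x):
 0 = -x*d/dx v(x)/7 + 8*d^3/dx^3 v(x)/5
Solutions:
 v(x) = C1 + Integral(C2*airyai(5^(1/3)*7^(2/3)*x/14) + C3*airybi(5^(1/3)*7^(2/3)*x/14), x)


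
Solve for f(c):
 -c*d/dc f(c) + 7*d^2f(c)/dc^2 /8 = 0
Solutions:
 f(c) = C1 + C2*erfi(2*sqrt(7)*c/7)


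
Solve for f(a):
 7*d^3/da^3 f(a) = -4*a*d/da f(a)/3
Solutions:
 f(a) = C1 + Integral(C2*airyai(-42^(2/3)*a/21) + C3*airybi(-42^(2/3)*a/21), a)


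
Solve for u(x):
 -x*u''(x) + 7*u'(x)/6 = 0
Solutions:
 u(x) = C1 + C2*x^(13/6)


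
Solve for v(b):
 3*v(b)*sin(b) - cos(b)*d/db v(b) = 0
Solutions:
 v(b) = C1/cos(b)^3


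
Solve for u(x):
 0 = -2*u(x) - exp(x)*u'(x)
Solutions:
 u(x) = C1*exp(2*exp(-x))


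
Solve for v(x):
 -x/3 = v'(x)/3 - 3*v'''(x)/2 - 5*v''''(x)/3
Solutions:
 v(x) = C1 + C2*exp(-x*(9/(10*sqrt(46) + 73)^(1/3) + (10*sqrt(46) + 73)^(1/3) + 6)/20)*sin(sqrt(3)*x*(-(10*sqrt(46) + 73)^(1/3) + 9/(10*sqrt(46) + 73)^(1/3))/20) + C3*exp(-x*(9/(10*sqrt(46) + 73)^(1/3) + (10*sqrt(46) + 73)^(1/3) + 6)/20)*cos(sqrt(3)*x*(-(10*sqrt(46) + 73)^(1/3) + 9/(10*sqrt(46) + 73)^(1/3))/20) + C4*exp(x*(-3 + 9/(10*sqrt(46) + 73)^(1/3) + (10*sqrt(46) + 73)^(1/3))/10) - x^2/2


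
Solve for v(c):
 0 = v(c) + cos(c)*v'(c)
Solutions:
 v(c) = C1*sqrt(sin(c) - 1)/sqrt(sin(c) + 1)


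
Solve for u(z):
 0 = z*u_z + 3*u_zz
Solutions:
 u(z) = C1 + C2*erf(sqrt(6)*z/6)


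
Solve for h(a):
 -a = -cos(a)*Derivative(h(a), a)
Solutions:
 h(a) = C1 + Integral(a/cos(a), a)


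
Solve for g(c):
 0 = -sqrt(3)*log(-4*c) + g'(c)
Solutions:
 g(c) = C1 + sqrt(3)*c*log(-c) + sqrt(3)*c*(-1 + 2*log(2))


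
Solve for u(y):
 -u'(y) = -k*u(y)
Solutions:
 u(y) = C1*exp(k*y)


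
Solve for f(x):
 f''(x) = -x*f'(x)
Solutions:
 f(x) = C1 + C2*erf(sqrt(2)*x/2)


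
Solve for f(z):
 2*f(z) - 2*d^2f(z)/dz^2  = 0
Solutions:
 f(z) = C1*exp(-z) + C2*exp(z)


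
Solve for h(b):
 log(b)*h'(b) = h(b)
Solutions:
 h(b) = C1*exp(li(b))


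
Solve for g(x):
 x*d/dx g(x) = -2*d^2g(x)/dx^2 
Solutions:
 g(x) = C1 + C2*erf(x/2)


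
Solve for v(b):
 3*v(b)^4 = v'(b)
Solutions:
 v(b) = (-1/(C1 + 9*b))^(1/3)
 v(b) = (-1/(C1 + 3*b))^(1/3)*(-3^(2/3) - 3*3^(1/6)*I)/6
 v(b) = (-1/(C1 + 3*b))^(1/3)*(-3^(2/3) + 3*3^(1/6)*I)/6


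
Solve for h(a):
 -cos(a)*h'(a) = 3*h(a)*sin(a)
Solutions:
 h(a) = C1*cos(a)^3


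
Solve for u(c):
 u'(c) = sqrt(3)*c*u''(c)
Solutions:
 u(c) = C1 + C2*c^(sqrt(3)/3 + 1)


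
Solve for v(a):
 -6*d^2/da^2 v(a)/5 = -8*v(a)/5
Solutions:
 v(a) = C1*exp(-2*sqrt(3)*a/3) + C2*exp(2*sqrt(3)*a/3)


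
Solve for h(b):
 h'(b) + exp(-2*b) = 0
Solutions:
 h(b) = C1 + exp(-2*b)/2


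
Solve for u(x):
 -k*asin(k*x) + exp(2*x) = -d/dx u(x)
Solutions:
 u(x) = C1 + k*Piecewise((x*asin(k*x) + sqrt(-k^2*x^2 + 1)/k, Ne(k, 0)), (0, True)) - exp(2*x)/2


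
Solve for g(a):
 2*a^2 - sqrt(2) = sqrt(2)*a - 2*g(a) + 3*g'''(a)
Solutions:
 g(a) = C3*exp(2^(1/3)*3^(2/3)*a/3) - a^2 + sqrt(2)*a/2 + (C1*sin(2^(1/3)*3^(1/6)*a/2) + C2*cos(2^(1/3)*3^(1/6)*a/2))*exp(-2^(1/3)*3^(2/3)*a/6) + sqrt(2)/2


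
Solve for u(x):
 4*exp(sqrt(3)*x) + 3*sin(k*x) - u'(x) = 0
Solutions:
 u(x) = C1 + 4*sqrt(3)*exp(sqrt(3)*x)/3 - 3*cos(k*x)/k


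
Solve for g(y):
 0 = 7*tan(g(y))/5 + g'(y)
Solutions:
 g(y) = pi - asin(C1*exp(-7*y/5))
 g(y) = asin(C1*exp(-7*y/5))


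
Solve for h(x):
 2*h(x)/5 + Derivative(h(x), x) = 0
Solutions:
 h(x) = C1*exp(-2*x/5)


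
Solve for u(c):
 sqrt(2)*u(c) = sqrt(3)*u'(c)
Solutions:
 u(c) = C1*exp(sqrt(6)*c/3)


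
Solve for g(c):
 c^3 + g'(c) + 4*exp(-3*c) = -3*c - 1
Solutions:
 g(c) = C1 - c^4/4 - 3*c^2/2 - c + 4*exp(-3*c)/3


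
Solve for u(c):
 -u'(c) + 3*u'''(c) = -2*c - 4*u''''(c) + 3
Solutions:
 u(c) = C1 + C2*exp(-c*((4*sqrt(3) + 7)^(-1/3) + 2 + (4*sqrt(3) + 7)^(1/3))/8)*sin(sqrt(3)*c*(-(4*sqrt(3) + 7)^(1/3) + (4*sqrt(3) + 7)^(-1/3))/8) + C3*exp(-c*((4*sqrt(3) + 7)^(-1/3) + 2 + (4*sqrt(3) + 7)^(1/3))/8)*cos(sqrt(3)*c*(-(4*sqrt(3) + 7)^(1/3) + (4*sqrt(3) + 7)^(-1/3))/8) + C4*exp(c*(-1 + (4*sqrt(3) + 7)^(-1/3) + (4*sqrt(3) + 7)^(1/3))/4) + c^2 - 3*c


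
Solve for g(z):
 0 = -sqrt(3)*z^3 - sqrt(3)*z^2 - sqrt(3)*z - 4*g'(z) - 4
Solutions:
 g(z) = C1 - sqrt(3)*z^4/16 - sqrt(3)*z^3/12 - sqrt(3)*z^2/8 - z


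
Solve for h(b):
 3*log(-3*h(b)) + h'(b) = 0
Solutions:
 Integral(1/(log(-_y) + log(3)), (_y, h(b)))/3 = C1 - b


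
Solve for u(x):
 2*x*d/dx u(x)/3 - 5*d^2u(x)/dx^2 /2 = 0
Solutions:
 u(x) = C1 + C2*erfi(sqrt(30)*x/15)


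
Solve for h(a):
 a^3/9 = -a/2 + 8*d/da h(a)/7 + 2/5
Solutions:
 h(a) = C1 + 7*a^4/288 + 7*a^2/32 - 7*a/20


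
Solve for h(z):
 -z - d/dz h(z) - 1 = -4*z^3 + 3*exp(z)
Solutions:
 h(z) = C1 + z^4 - z^2/2 - z - 3*exp(z)


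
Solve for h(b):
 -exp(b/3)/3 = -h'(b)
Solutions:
 h(b) = C1 + exp(b/3)


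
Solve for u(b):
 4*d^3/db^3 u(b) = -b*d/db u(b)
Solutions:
 u(b) = C1 + Integral(C2*airyai(-2^(1/3)*b/2) + C3*airybi(-2^(1/3)*b/2), b)


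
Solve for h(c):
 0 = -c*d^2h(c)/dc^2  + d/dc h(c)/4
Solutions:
 h(c) = C1 + C2*c^(5/4)
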